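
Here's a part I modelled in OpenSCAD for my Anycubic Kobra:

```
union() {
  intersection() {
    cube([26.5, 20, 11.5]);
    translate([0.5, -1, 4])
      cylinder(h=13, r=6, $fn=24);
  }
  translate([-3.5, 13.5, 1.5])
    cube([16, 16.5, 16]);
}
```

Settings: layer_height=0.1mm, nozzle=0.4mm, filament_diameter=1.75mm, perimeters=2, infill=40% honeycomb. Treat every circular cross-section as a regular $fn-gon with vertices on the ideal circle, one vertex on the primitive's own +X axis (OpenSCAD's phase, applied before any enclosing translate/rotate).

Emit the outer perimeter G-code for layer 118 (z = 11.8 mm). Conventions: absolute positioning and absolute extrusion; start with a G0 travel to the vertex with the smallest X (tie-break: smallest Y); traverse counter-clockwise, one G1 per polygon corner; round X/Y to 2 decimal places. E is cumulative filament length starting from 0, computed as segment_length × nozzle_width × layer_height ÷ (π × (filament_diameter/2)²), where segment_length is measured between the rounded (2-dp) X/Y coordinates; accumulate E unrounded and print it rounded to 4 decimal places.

At z = 11.8 mm: the cube does not reach this height (z outside [0, 11.5]); the cylinder at (0.5, -1): section is a regular 24-gon, circumradius r=6; Keeping only the common overlap: at least one operand is absent at this height, so nothing remains; the 16×16.5 cube at (-3.5, 13.5) contributes its full rectangle; Merging all regions: only the 16×16.5 cube at (-3.5, 13.5) is present, so the union is just that shape — 1 connected region. The outline is a single polygon with 4 vertices. Extrusion per mm of travel: 0.4 × 0.1 / (π × 0.875²) = 0.016630. Accumulating E over each segment gives final E = 1.0810.

G0 X-3.50 Y13.50 Z11.80
G1 X12.50 Y13.50 E0.2661
G1 X12.50 Y30.00 E0.5405
G1 X-3.50 Y30.00 E0.8066
G1 X-3.50 Y13.50 E1.0810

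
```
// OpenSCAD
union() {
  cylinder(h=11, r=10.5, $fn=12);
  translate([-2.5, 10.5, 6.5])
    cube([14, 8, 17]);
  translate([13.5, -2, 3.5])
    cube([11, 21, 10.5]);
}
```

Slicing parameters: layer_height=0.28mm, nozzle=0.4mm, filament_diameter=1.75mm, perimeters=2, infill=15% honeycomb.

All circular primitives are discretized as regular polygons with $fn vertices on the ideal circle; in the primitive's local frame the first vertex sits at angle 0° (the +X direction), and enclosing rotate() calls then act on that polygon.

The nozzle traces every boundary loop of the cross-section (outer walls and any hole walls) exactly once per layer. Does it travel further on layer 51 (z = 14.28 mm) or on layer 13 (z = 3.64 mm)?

layer 13 (z = 3.64 mm)

Layer 51 (z = 14.28): the cylinder is absent (z outside [0, 11]); the 14×8 cube at (-2.5, 10.5) contributes its full rectangle (perimeter 44.00 mm); the cube at (13.5, -2) is absent (z outside [3.5, 14]); Taking the union: only the 14×8 cube at (-2.5, 10.5) is present, so the union is just that shape — boundary = 44.00 mm. So its perimeter = 44.00 mm. Layer 13 (z = 3.64): the r=10.5 cylinder contributes a regular 12-gon of circumradius 10.5 (perimeter = 2·12·10.500·sin(180°/12) = 65.22 mm); the cube at (-2.5, 10.5) does not reach this height (z outside [6.5, 23.5]); the cube at (13.5, -2) is present — its section is the full 11×21 rectangle (perimeter 64.00 mm); Taking the union: the 2 present regions are separate (no shared area or edge), so areas and boundary lengths simply add and each stays a separate island — boundary = 129.22 mm. So its perimeter = 129.22 mm. Layer 13 is larger (129.22 vs 44.00 mm).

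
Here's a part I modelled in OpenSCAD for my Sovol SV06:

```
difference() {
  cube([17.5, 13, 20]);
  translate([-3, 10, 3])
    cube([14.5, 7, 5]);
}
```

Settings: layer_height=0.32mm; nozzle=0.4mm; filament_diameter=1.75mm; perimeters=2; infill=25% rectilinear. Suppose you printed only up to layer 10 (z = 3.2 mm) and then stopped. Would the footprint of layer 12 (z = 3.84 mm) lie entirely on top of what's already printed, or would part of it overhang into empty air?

Compare the two slices. At z = 3.2: the cube is present — its section is the full 17.5×13 rectangle (area 227.50 mm²); the cube at (-3, 10) (footprint 14.5×7) is included at this height (area 101.50 mm²); After the difference (first − rest): starting from the 17.5×13 cube (227.50 mm²), the 14.5×7 cube at (-3, 10) partially overlaps it — only the 34.50 mm² overlap (of its 101.50 mm²) is removed, clipping the outline — area = 193.00 mm². At z = 3.84: the 17.5×13 cube contributes its full rectangle (area 227.50 mm²); the cube at (-3, 10) (footprint 14.5×7) is included at this height (area 101.50 mm²); After the difference (first − rest): starting from the 17.5×13 cube (227.50 mm²), the 14.5×7 cube at (-3, 10) partially overlaps it — only the 34.50 mm² overlap (of its 101.50 mm²) is removed, clipping the outline — area = 193.00 mm². Checking containment: the cross-section at z = 3.84 is a subset of the cross-section at z = 3.2.

entirely on top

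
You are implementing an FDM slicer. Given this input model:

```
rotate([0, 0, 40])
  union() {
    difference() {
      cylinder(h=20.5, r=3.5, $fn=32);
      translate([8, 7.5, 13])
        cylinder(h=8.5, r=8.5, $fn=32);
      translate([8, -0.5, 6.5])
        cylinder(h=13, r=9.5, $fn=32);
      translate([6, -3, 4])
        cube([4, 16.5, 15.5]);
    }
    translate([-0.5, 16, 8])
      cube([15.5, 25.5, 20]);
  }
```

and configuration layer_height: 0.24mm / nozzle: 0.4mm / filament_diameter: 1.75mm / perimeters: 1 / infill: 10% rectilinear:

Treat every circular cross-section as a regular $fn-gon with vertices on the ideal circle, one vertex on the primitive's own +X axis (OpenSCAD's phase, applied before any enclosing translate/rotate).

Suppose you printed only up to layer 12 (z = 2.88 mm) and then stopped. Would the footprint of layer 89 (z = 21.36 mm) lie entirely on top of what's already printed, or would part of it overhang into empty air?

Compare the two slices. At z = 2.88: the r=3.5 cylinder gives a regular 32-gon of circumradius 3.5 (constant along its height) (area = (32/2)·3.500²·sin(360°/32) = 38.24 mm²); the cylinder at (8, 7.5) is not intersected at this z (z outside [13, 21.5]); the cylinder at (8, -0.5) is absent (z outside [6.5, 19.5]); the cube at (6, -3) is absent (z outside [4, 19.5]); After the difference (first − rest): none of the subtracted shapes is present at this height, so the r=3.5 cylinder is unchanged — area = 38.24 mm²; the cube at (-0.5, 16) is absent (z outside [8, 28]); Combining (union): only that combined region is present, so the union is just that shape — area = 38.24 mm²; (whole slice rotated 40° about Z — lengths, areas and connectivity unchanged). At z = 21.36: the cylinder is absent (z outside [0, 20.5]); the r=8.5 cylinder at (8, 7.5) gives a regular 32-gon of circumradius 8.5 (constant along its height) (area = (32/2)·8.500²·sin(360°/32) = 225.52 mm²); the cylinder at (8, -0.5) is not intersected at this z (z outside [6.5, 19.5]); the cube at (6, -3) is not intersected at this z (z outside [4, 19.5]); Subtracting the remaining from the first: the first operand is absent here, so nothing remains; the cube at (-0.5, 16) (footprint 15.5×25.5) is included at this height (area 395.25 mm²); Taking the union: only the 15.5×25.5 cube at (-0.5, 16) is present, so the union is just that shape — area = 395.25 mm²; (whole slice rotated 40° about Z — lengths, areas and connectivity unchanged). Checking containment: at z = 21.36 the cross-section extends beyond the z = 2.88 cross-section by about 395.25 mm².

part overhangs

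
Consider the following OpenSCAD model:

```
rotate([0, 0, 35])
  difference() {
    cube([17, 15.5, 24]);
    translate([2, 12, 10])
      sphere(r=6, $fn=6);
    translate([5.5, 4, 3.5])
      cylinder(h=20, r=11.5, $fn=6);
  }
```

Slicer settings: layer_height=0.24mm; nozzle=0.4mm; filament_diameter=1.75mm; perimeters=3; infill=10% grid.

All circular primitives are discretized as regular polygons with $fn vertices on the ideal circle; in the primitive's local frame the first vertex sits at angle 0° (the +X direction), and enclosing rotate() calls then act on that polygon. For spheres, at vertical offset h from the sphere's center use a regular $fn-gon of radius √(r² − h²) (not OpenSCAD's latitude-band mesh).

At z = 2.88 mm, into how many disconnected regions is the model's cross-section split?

1

At z = 2.88 mm: the cube is present — its section is the full 17×15.5 rectangle; the sphere at (2, 12) does not reach this height (|z−center|=7.120 > r=6); the cylinder at (5.5, 4) does not reach this height (z outside [3.5, 23.5]); Subtracting the remaining from the first: none of the subtracted shapes is present at this height, so the 17×15.5 cube is unchanged — 1 connected region; (whole slice rotated 35° about Z — lengths, areas and connectivity unchanged). The result has 1 disconnected region.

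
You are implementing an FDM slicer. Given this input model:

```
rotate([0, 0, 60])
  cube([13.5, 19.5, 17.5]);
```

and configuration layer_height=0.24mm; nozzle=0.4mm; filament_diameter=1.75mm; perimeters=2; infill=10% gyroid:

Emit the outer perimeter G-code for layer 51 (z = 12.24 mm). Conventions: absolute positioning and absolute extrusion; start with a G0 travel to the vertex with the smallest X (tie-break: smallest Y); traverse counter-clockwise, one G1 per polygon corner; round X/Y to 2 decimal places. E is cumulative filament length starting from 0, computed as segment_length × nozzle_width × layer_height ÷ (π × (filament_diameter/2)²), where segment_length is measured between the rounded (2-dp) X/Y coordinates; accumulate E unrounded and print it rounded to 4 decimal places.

G0 X-16.89 Y9.75 Z12.24
G1 X0.00 Y0.00 E0.7784
G1 X6.75 Y11.69 E1.3171
G1 X-10.14 Y21.44 E2.0955
G1 X-16.89 Y9.75 E2.6343

At z = 12.24 mm: the cube is present — its section is the full 13.5×19.5 rectangle; (whole slice rotated 60° about Z — lengths, areas and connectivity unchanged). The outline is a single polygon with 4 vertices. Extrusion per mm of travel: 0.4 × 0.24 / (π × 0.875²) = 0.039912. Accumulating E over each segment gives final E = 2.6343.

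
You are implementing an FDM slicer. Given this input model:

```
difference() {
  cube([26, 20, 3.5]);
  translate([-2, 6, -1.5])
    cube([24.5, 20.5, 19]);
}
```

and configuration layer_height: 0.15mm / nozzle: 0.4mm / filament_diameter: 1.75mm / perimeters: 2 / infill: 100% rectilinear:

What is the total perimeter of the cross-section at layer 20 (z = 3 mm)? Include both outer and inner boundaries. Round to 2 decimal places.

At z = 3 mm: the 26×20 cube contributes its full rectangle (perimeter 92.00 mm); the cube at (-2, 6) (footprint 24.5×20.5) is included at this height (perimeter 90.00 mm); Taking the first minus the rest: starting from the 26×20 cube, the 24.5×20.5 cube at (-2, 6) partially overlaps it — only the 315.00 mm² overlap (of its 502.25 mm²) is removed, clipping the outline — boundary = 92.00 mm. Overall, the cross-section is a single solid region. Total boundary length (outer) = 92.00 mm.

92.00 mm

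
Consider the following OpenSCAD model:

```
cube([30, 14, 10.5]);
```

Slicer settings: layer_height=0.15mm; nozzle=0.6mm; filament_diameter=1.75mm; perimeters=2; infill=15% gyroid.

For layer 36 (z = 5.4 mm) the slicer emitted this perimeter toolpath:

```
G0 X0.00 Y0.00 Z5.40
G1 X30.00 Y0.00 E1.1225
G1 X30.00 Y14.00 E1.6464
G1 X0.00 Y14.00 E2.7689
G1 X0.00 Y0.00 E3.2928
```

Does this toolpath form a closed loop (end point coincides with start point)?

yes

Start point (G0): (0.00, 0.00). End point (last G1): the path returns to the start — closed.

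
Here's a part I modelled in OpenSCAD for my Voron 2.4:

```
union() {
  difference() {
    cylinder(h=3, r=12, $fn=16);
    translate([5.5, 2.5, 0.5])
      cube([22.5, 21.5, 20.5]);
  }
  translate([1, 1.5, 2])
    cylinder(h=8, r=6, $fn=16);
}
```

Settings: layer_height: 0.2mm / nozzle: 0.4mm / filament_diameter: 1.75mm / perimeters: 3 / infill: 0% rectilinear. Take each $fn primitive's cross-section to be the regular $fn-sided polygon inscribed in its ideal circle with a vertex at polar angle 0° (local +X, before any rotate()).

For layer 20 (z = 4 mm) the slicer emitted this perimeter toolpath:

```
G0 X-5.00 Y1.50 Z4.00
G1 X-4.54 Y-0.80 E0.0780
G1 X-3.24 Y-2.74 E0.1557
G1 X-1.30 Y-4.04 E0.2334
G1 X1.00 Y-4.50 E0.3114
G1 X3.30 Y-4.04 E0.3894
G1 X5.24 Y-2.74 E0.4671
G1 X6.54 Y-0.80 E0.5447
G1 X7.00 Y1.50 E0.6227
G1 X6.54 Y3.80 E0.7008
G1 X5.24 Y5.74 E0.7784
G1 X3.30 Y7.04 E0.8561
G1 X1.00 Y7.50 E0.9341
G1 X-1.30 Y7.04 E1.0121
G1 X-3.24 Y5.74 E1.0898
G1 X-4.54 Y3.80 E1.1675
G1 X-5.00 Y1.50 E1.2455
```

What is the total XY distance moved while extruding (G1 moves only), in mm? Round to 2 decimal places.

Sum the Euclidean lengths of each G1 segment: total = 37.45 mm.

37.45 mm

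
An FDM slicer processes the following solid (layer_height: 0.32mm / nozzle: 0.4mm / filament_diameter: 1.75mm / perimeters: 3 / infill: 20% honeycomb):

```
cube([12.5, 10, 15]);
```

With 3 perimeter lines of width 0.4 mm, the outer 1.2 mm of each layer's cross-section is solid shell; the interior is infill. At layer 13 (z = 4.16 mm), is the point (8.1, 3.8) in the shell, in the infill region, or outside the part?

At z = 4.16 mm: the 12.5×10 cube contributes its full rectangle. Overall, the cross-section is a single solid region. The nearest boundary edge runs (0.00, 0.00)→(12.50, 0.00); distance from the point to it = 3.80 mm. The point is inside the cross-section and 3.80 mm from the nearest boundary — more than the 1.2 mm shell width (3 × 0.4), so it's in the infill interior.

infill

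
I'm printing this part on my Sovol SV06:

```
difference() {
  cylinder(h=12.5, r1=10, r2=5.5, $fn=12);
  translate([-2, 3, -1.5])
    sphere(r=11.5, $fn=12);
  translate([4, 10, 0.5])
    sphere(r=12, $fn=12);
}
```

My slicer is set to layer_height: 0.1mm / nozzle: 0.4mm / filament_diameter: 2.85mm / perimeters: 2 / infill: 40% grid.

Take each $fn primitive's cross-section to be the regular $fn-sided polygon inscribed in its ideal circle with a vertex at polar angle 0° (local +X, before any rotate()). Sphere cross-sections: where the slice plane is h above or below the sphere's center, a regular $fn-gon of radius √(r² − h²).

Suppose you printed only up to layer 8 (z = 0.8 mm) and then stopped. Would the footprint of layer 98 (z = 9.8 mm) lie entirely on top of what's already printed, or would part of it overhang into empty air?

Compare the two slices. At z = 0.8: the cone: at t=0.064 of its height the radius interpolates to r₁+(r₂−r₁)t = 9.712, giving a regular 12-gon of that circumradius (area = (12/2)·9.712²·sin(360°/12) = 282.97 mm²); the r=11.5 sphere at (-2, 3) slices to a regular 12-gon of circumradius 11.268 (√(r²−h²) with h=2.3 from center) (area = (12/2)·11.268²·sin(360°/12) = 380.88 mm²); the r=12 sphere at (4, 10) slices to a regular 12-gon of circumradius 11.996 (√(r²−h²) with h=0.3 from center) (area = (12/2)·11.996²·sin(360°/12) = 431.73 mm²); After the difference (first − rest): starting from the cone (282.97 mm²), the r=11.5 sphere at (-2, 3) partially overlaps it — only the 251.35 mm² overlap (of its 380.88 mm²) is removed, clipping the outline; the r=12 sphere at (4, 10) partially overlaps it — only the 2.30 mm² overlap (of its 431.73 mm²) is removed, clipping the outline — area = 29.31 mm². At z = 9.8: the cone contributes a regular 12-gon of circumradius 6.472 (interpolated between r1=10 and r2=5.5 at t=0.784) (area = (12/2)·6.472²·sin(360°/12) = 125.66 mm²); the r=11.5 sphere at (-2, 3) contributes a regular 12-gon of circumradius √(11.5²−11.3²) = 2.135 (area = (12/2)·2.135²·sin(360°/12) = 13.68 mm²); the r=12 sphere at (4, 10) contributes a regular 12-gon of circumradius √(12²−9.3²) = 7.584 (area = (12/2)·7.584²·sin(360°/12) = 172.53 mm²); Subtracting the remaining from the first: starting from the cone (125.66 mm²), the r=11.5 sphere at (-2, 3) lies wholly inside it (removes its full 13.68 mm² and its 13.26 mm outline becomes a hole wall); the r=12 sphere at (4, 10) partially overlaps it — only the 16.86 mm² overlap (of its 172.53 mm²) is removed, clipping the outline — area = 95.12 mm². Checking containment: at z = 9.8 the cross-section extends beyond the z = 0.8 cross-section by about 95.12 mm².

part overhangs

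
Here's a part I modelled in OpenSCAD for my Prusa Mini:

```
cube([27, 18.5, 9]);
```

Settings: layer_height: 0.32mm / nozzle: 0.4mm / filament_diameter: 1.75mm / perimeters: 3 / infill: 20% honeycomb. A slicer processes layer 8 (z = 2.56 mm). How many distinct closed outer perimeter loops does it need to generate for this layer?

1

At z = 2.56 mm: the 27×18.5 cube contributes its full rectangle. The result has 1 disconnected region.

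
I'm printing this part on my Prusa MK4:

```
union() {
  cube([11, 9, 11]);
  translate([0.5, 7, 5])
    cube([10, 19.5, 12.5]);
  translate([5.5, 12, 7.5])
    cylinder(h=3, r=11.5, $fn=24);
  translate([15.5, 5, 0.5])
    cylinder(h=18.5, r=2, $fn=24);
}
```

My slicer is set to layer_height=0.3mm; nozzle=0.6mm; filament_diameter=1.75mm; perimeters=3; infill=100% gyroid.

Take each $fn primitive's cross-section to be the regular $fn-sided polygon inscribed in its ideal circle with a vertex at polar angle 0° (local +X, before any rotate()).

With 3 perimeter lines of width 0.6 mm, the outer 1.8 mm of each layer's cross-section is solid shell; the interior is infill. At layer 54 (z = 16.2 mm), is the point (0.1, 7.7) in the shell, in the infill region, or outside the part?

outside

At z = 16.2 mm: the cube is not intersected at this z (z outside [0, 11]); the cube at (0.5, 7) (footprint 10×19.5) is included at this height; the cylinder at (5.5, 12) does not reach this height (z outside [7.5, 10.5]); the r=2 cylinder at (15.5, 5) gives a regular 24-gon of circumradius 2 (constant along its height); Combining (union): the 2 present regions are separate (no shared area or edge), so areas and boundary lengths simply add and each stays a separate island — 2 connected regions. Overall, the cross-section has 2 separate islands. The nearest boundary edge runs (0.50, 7.00)→(0.50, 26.50); distance from the point to it = 0.40 mm. The point is not inside any of the regions above, so it lies outside the cross-section (0.40 mm from the nearest boundary).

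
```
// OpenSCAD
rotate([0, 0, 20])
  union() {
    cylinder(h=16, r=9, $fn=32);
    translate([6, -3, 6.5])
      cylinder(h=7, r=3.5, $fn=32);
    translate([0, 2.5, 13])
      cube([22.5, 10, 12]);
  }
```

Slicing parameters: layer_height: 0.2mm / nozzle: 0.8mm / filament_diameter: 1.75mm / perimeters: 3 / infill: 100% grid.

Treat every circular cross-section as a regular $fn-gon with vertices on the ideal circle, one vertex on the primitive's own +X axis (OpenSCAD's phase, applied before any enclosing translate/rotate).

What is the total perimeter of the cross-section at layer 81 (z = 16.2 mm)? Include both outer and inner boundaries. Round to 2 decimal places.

At z = 16.2 mm: the cylinder is absent (z outside [0, 16]); the cylinder at (6, -3) is not intersected at this z (z outside [6.5, 13.5]); the cube at (0, 2.5) is present — its section is the full 22.5×10 rectangle (perimeter 65.00 mm); Merging all regions: only the 22.5×10 cube at (0, 2.5) is present, so the union is just that shape — boundary = 65.00 mm; (whole slice rotated 20° about Z — lengths, areas and connectivity unchanged). Overall, the cross-section is a single solid region. Total boundary length (outer) = 65.00 mm.

65.00 mm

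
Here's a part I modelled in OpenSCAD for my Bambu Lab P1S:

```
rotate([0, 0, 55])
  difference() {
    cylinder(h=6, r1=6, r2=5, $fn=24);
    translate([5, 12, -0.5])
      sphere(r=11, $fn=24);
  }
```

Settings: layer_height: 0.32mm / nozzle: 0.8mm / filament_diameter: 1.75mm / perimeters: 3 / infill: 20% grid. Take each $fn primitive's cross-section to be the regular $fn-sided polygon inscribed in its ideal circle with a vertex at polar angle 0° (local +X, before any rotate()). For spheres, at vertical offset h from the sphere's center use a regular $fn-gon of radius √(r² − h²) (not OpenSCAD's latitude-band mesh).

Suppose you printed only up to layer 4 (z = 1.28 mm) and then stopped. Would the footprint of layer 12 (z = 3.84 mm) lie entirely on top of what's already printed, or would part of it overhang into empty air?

Compare the two slices. At z = 1.28: the cone (r1=6→r2=5) has section circumradius 5.787 here — a regular 24-gon (area = (24/2)·5.787²·sin(360°/24) = 104.00 mm²); the r=11 sphere at (5, 12) slices to a regular 24-gon of circumradius 10.855 (√(r²−h²) with h=1.78 from center) (area = (24/2)·10.855²·sin(360°/24) = 365.96 mm²); Taking the first minus the rest: starting from the cone (104.00 mm²), the r=11 sphere at (5, 12) partially overlaps it — only the 23.24 mm² overlap (of its 365.96 mm²) is removed, clipping the outline — area = 80.76 mm²; (rotated 55° about Z; rotation is an isometry so areas/perimeters/island counts are preserved). At z = 3.84: the cone (r1=6→r2=5) has section circumradius 5.360 here — a regular 24-gon (area = (24/2)·5.360²·sin(360°/24) = 89.23 mm²); the r=11 sphere at (5, 12) slices to a regular 24-gon of circumradius 10.108 (√(r²−h²) with h=4.34 from center) (area = (24/2)·10.108²·sin(360°/24) = 317.31 mm²); Subtracting the remaining from the first: starting from the cone (89.23 mm²), the r=11 sphere at (5, 12) partially overlaps it — only the 12.46 mm² overlap (of its 317.31 mm²) is removed, clipping the outline — area = 76.77 mm²; (rotated 55° about Z; rotation is an isometry so areas/perimeters/island counts are preserved). Checking containment: at z = 3.84 the cross-section extends beyond the z = 1.28 cross-section by about 6.27 mm².

part overhangs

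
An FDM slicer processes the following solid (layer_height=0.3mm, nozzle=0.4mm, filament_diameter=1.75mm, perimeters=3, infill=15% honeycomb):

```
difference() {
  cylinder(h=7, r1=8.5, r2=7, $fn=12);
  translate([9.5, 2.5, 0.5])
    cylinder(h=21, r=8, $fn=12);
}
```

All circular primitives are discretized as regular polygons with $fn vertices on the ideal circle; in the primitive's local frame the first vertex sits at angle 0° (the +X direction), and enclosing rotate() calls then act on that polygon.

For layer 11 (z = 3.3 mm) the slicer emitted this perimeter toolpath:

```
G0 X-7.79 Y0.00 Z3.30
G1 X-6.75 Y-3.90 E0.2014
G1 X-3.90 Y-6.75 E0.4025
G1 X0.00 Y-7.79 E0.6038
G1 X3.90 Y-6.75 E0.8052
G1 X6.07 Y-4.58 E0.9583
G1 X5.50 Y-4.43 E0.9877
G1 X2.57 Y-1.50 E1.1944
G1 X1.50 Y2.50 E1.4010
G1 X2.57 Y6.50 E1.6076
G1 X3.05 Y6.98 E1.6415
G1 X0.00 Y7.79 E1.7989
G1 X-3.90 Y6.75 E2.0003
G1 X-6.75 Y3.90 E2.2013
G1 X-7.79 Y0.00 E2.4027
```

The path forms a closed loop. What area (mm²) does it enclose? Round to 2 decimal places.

135.51 mm²

Apply the shoelace formula to the sequence of (X, Y) vertices; enclosed area = 135.51 mm².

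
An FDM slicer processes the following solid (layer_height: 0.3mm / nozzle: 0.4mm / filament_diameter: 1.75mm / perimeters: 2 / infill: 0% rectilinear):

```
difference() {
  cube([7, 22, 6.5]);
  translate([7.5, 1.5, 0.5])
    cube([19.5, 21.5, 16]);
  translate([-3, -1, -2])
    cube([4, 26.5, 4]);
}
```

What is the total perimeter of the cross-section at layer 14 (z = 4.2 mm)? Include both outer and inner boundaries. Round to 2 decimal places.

At z = 4.2 mm: the cube (footprint 7×22) is included at this height (perimeter 58.00 mm); the cube at (7.5, 1.5) is present — its section is the full 19.5×21.5 rectangle (perimeter 82.00 mm); the cube at (-3, -1) does not reach this height (z outside [-2, 2]); Taking the first minus the rest: starting from the 7×22 cube, the 19.5×21.5 cube at (7.5, 1.5) misses the remaining region (no effect) — boundary = 58.00 mm. Overall, the cross-section is a single solid region. Total boundary length (outer) = 58.00 mm.

58.00 mm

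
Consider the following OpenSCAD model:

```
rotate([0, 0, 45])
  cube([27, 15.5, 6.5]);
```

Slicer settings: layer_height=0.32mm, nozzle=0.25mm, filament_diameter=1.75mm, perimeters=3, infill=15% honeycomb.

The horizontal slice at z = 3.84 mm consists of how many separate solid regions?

At z = 3.84 mm: the cube is present — its section is the full 27×15.5 rectangle; (whole slice rotated 45° about Z — lengths, areas and connectivity unchanged). The result has 1 disconnected region.

1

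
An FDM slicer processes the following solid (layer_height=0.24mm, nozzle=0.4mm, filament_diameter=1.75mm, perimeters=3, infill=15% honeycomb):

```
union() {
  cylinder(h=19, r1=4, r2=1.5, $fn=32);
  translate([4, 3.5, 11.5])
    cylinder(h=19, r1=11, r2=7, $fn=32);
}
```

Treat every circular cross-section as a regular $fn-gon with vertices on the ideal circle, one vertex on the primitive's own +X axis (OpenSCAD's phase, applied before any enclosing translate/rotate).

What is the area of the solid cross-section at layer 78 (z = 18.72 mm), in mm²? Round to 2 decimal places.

280.53 mm²

At z = 18.72 mm: the cone: at t=0.985 of its height the radius interpolates to r₁+(r₂−r₁)t = 1.537, giving a regular 32-gon of that circumradius (area = (32/2)·1.537²·sin(360°/32) = 7.37 mm²); the cone at (4, 3.5) contributes a regular 32-gon of circumradius 9.480 (interpolated between r1=11 and r2=7 at t=0.380) (area = (32/2)·9.480²·sin(360°/32) = 280.53 mm²); Merging all regions: the cone lies entirely inside the cone at (4, 3.5), so the union is just the cone at (4, 3.5) — area = 280.53 mm². Overall, the cross-section is a single solid region. Net area = 280.53 mm².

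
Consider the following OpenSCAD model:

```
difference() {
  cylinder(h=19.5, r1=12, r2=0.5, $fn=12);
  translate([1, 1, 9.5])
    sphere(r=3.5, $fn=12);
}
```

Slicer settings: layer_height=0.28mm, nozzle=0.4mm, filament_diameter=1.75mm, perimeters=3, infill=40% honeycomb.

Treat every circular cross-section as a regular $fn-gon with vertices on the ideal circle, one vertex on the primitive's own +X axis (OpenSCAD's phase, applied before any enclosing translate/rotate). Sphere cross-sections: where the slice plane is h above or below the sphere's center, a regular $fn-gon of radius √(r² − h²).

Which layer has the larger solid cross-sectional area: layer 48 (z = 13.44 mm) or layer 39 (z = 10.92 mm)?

layer 39 (z = 10.92 mm)

Layer 48 (z = 13.44): the cone contributes a regular 12-gon of circumradius 4.074 (interpolated between r1=12 and r2=0.5 at t=0.689) (area = (12/2)·4.074²·sin(360°/12) = 49.79 mm²); the sphere at (1, 1) does not reach this height (|z−center|=3.940 > r=3.5); Subtracting the remaining from the first: none of the subtracted shapes is present at this height, so the cone is unchanged — area = 49.79 mm². So its area = 49.79 mm². Layer 39 (z = 10.92): the cone contributes a regular 12-gon of circumradius 5.560 (interpolated between r1=12 and r2=0.5 at t=0.560) (area = (12/2)·5.560²·sin(360°/12) = 92.74 mm²); the sphere at (1, 1): section is a regular 12-gon, circumradius = √(r²−h²) = √(3.5²−1.42²) = 3.199 (area = (12/2)·3.199²·sin(360°/12) = 30.70 mm²); Subtracting the remaining from the first: starting from the cone (92.74 mm²), the r=3.5 sphere at (1, 1) lies wholly inside it (removes its full 30.70 mm² and its 19.87 mm outline becomes a hole wall) — area = 62.04 mm². So its area = 62.04 mm². Layer 39 is larger (62.04 vs 49.79 mm²).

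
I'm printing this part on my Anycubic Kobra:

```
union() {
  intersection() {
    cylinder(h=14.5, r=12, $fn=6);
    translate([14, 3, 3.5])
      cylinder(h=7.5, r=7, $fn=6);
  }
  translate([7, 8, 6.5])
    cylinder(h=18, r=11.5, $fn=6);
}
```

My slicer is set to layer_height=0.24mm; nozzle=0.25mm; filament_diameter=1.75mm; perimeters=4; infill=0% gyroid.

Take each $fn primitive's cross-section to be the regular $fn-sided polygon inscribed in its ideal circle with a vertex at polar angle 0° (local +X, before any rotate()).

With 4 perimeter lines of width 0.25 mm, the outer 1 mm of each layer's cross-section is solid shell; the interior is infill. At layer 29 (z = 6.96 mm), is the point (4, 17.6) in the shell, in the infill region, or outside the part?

shell

At z = 6.96 mm: the r=12 cylinder gives a regular 6-gon of circumradius 12 (constant along its height); the r=7 cylinder at (14, 3) gives a regular 6-gon of circumradius 7 (constant along its height); Taking the intersection: the r=7 cylinder at (14, 3) partially overlaps the r=12 cylinder; clipping to the common part keeps 19.05 mm² — 1 connected region; the r=11.5 cylinder at (7, 8) contributes a regular 6-gon of circumradius 11.5; Combining (union): the regions partially overlap (shared area 18.61 mm²), so overlapping operands fuse into one piece — 1 connected region. Overall, the cross-section is a single solid region. The nearest boundary edge runs (1.25, 17.96)→(12.75, 17.96); distance from the point to it = 0.36 mm. The point is inside the cross-section, 0.36 mm from the nearest boundary — within the 1 mm shell band (4 × 0.25).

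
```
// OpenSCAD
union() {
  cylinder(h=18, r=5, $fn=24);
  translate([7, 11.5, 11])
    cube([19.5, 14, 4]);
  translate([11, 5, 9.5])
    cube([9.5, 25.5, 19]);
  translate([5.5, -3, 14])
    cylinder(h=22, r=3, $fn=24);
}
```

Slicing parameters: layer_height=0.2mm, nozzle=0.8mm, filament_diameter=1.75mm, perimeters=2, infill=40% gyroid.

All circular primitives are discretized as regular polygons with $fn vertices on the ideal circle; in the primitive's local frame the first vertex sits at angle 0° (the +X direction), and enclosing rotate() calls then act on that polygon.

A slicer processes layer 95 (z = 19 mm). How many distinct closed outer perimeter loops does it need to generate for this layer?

At z = 19 mm: the cylinder is absent (z outside [0, 18]); the cube at (7, 11.5) is absent (z outside [11, 15]); the cube at (11, 5) is present — its section is the full 9.5×25.5 rectangle; the r=3 cylinder at (5.5, -3) contributes a regular 24-gon of circumradius 3; Taking the union: the 2 present regions are separate (no shared area or edge), so areas and boundary lengths simply add and each stays a separate island — 2 connected regions. The result has 2 disconnected regions.

2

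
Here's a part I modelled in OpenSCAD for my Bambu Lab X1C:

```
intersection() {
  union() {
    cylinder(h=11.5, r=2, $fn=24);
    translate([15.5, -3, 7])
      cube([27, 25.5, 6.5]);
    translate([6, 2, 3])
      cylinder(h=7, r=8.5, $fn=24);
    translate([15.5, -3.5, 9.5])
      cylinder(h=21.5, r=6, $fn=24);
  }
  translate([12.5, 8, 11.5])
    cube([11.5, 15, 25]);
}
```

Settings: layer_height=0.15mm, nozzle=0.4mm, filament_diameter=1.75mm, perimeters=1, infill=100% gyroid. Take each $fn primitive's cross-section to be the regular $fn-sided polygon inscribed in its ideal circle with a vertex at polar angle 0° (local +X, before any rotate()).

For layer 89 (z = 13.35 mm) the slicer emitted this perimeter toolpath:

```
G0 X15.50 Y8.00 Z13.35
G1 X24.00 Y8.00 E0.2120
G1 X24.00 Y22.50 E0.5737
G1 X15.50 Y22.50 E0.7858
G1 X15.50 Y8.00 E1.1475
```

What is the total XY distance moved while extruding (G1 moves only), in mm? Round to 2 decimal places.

46.00 mm

Sum the Euclidean lengths of each G1 segment: total = 46.00 mm.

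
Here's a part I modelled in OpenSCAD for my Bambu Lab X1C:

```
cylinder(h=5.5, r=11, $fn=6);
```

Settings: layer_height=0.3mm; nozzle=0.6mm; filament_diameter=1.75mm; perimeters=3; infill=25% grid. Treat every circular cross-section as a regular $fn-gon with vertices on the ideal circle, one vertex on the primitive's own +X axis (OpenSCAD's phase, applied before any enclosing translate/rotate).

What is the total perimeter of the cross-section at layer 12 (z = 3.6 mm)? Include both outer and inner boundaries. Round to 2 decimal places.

66.00 mm

At z = 3.6 mm: the r=11 cylinder contributes a regular 6-gon of circumradius 11 (perimeter = 2·6·11.000·sin(180°/6) = 66.00 mm). Overall, the cross-section is a single solid region. Total boundary length (outer) = 66.00 mm.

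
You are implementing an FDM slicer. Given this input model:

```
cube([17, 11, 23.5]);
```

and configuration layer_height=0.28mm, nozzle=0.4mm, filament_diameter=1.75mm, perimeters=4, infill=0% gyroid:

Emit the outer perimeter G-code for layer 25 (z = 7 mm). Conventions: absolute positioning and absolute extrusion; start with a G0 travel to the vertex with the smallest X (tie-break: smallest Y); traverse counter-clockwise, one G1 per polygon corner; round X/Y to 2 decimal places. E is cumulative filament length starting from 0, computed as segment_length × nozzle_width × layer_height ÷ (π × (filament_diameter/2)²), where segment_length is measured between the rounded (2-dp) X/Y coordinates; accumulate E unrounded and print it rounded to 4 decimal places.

G0 X0.00 Y0.00 Z7.00
G1 X17.00 Y0.00 E0.7916
G1 X17.00 Y11.00 E1.3038
G1 X0.00 Y11.00 E2.0954
G1 X0.00 Y0.00 E2.6076

At z = 7 mm: the cube is present — its section is the full 17×11 rectangle. The outline is a single polygon with 4 vertices. Extrusion per mm of travel: 0.4 × 0.28 / (π × 0.875²) = 0.046564. Accumulating E over each segment gives final E = 2.6076.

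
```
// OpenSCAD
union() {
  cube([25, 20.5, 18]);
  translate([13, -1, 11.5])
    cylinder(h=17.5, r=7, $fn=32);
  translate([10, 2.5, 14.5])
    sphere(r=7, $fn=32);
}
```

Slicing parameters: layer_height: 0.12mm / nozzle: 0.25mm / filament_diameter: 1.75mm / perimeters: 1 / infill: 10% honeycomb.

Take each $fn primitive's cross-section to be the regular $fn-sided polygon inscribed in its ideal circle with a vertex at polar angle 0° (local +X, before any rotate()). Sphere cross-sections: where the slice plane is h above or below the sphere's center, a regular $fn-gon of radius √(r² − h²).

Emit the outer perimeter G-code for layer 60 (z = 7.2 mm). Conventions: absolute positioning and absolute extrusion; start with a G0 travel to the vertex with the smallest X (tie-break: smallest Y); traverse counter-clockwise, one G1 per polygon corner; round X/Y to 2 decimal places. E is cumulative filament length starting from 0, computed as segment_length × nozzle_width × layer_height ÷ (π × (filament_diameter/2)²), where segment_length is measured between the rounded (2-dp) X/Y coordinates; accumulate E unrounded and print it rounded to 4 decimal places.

G0 X0.00 Y0.00 Z7.20
G1 X25.00 Y0.00 E0.3118
G1 X25.00 Y20.50 E0.5675
G1 X0.00 Y20.50 E0.8793
G1 X0.00 Y0.00 E1.1350

At z = 7.2 mm: the 25×20.5 cube contributes its full rectangle; the cylinder at (13, -1) is not intersected at this z (z outside [11.5, 29]); the sphere at (10, 2.5) does not reach this height (|z−center|=7.300 > r=7); Taking the union: only the 25×20.5 cube is present, so the union is just that shape — 1 connected region. The outline is a single polygon with 4 vertices. Extrusion per mm of travel: 0.25 × 0.12 / (π × 0.875²) = 0.012473. Accumulating E over each segment gives final E = 1.1350.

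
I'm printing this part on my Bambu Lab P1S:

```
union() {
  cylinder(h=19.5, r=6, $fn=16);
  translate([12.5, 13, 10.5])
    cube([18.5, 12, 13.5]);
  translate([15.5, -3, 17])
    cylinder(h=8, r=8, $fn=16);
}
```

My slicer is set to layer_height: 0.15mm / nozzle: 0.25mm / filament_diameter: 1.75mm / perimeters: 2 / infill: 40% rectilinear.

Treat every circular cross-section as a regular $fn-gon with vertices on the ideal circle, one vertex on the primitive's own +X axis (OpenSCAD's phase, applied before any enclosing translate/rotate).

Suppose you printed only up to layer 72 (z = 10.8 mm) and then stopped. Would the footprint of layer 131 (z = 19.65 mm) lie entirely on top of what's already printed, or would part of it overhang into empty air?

Compare the two slices. At z = 10.8: the cylinder: section is a regular 16-gon, circumradius r=6 (area = (16/2)·6.000²·sin(360°/16) = 110.21 mm²); the cube at (12.5, 13) (footprint 18.5×12) is included at this height (area 222.00 mm²); the cylinder at (15.5, -3) is not intersected at this z (z outside [17, 25]); Merging all regions: the 2 present regions are separate (no shared area or edge), so areas and boundary lengths simply add and each stays a separate island — area = 332.21 mm². At z = 19.65: the cylinder is not intersected at this z (z outside [0, 19.5]); the cube at (12.5, 13) (footprint 18.5×12) is included at this height (area 222.00 mm²); the cylinder at (15.5, -3): section is a regular 16-gon, circumradius r=8 (area = (16/2)·8.000²·sin(360°/16) = 195.93 mm²); Combining (union): the 2 present regions are separate (no shared area or edge), so areas and boundary lengths simply add and each stays a separate island — area = 417.93 mm². Checking containment: at z = 19.65 the cross-section extends beyond the z = 10.8 cross-section by about 195.93 mm².

part overhangs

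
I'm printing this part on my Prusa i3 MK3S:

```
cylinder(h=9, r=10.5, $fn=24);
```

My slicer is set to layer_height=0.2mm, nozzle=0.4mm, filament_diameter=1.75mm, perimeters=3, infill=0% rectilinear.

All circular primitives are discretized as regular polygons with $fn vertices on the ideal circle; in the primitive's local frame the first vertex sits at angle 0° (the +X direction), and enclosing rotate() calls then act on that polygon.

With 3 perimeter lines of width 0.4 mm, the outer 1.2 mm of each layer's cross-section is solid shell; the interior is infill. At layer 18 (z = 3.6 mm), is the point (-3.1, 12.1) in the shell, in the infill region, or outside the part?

outside

At z = 3.6 mm: the cylinder: section is a regular 24-gon, circumradius r=10.5. Overall, the cross-section is a single solid region. The nearest boundary edge runs (0.00, 10.50)→(-2.72, 10.14); distance from the point to it = 1.99 mm. The point is not inside any of the regions above, so it lies outside the cross-section (1.99 mm from the nearest boundary).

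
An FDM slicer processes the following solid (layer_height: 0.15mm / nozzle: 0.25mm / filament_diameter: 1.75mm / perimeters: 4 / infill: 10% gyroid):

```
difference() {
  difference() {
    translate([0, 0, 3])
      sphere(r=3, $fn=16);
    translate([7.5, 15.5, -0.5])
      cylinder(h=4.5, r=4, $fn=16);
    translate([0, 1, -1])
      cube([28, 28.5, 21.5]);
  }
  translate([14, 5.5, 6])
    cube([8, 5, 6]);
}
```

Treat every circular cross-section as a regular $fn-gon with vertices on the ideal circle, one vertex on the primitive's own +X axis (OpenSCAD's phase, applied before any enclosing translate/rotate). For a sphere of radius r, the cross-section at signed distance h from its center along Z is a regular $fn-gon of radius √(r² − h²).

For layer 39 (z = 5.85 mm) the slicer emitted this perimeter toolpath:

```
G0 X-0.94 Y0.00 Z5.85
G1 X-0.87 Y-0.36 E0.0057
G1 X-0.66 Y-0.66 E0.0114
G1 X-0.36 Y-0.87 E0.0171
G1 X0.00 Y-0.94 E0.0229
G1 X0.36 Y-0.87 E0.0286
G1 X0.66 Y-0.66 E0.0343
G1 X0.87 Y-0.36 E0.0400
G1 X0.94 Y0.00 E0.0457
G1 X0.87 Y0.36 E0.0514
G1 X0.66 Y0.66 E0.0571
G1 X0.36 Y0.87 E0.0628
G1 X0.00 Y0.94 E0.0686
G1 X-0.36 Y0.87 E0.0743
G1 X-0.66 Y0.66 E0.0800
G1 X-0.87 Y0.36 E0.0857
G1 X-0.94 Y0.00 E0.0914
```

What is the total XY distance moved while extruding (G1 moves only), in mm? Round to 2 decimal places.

5.86 mm

Sum the Euclidean lengths of each G1 segment: total = 5.86 mm.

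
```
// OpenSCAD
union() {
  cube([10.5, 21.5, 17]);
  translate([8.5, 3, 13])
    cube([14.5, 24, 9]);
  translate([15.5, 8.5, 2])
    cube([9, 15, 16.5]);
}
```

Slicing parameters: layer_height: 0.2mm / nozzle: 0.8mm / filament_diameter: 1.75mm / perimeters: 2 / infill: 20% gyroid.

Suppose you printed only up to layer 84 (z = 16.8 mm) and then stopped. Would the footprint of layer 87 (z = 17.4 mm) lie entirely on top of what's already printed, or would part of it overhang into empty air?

Compare the two slices. At z = 16.8: the cube (footprint 10.5×21.5) is included at this height (area 225.75 mm²); the cube at (8.5, 3) is present — its section is the full 14.5×24 rectangle (area 348.00 mm²); the cube at (15.5, 8.5) is present — its section is the full 9×15 rectangle (area 135.00 mm²); Merging all regions: the regions partially overlap — summed areas 708.75 mm² minus the doubly-counted overlap 149.50 mm² gives 559.25 mm² — area = 559.25 mm². At z = 17.4: the cube is not intersected at this z (z outside [0, 17]); the cube at (8.5, 3) (footprint 14.5×24) is included at this height (area 348.00 mm²); the cube at (15.5, 8.5) is present — its section is the full 9×15 rectangle (area 135.00 mm²); Combining (union): the regions partially overlap — summed areas 483.00 mm² minus the doubly-counted overlap 112.50 mm² gives 370.50 mm² — area = 370.50 mm². Checking containment: the cross-section at z = 17.4 is a subset of the cross-section at z = 16.8.

entirely on top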